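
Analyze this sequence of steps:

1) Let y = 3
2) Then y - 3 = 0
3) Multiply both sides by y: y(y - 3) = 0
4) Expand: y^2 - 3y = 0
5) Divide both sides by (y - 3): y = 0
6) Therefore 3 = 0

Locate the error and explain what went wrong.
Step 5: Divide both sides by (y - 3): y = 0

Step 5 divides both sides by (y - 3). However, since y = 3, we have (y - 3) = 0. Division by zero is undefined, making this step invalid.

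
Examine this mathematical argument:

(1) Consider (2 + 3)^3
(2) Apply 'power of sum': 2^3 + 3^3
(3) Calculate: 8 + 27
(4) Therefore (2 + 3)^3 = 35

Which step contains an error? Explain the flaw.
Step 2: Apply 'power of sum': 2^3 + 3^3

Step 2 incorrectly applies a non-existent rule '(a+b)^n = a^n + b^n'. This is false in general. The correct expansion uses the binomial theorem. The actual value is (2 + 3)^3 = 5^3 = 125, not 35.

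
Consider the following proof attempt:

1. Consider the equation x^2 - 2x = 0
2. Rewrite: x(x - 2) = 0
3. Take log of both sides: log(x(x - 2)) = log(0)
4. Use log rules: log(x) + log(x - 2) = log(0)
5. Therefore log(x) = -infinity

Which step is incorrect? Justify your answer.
Step 3: Take log of both sides: log(x(x - 2)) = log(0)

Step 3 takes the logarithm of both sides, resulting in log(0) on the right side. The logarithm is only defined for positive numbers; log(0) is undefined (approaches negative infinity). This operation is invalid.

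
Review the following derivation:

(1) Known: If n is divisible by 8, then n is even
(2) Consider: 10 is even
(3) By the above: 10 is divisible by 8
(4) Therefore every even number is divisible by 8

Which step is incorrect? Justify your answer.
Step 3: By the above: 10 is divisible by 8

Step 3 commits the fallacy of affirming the consequent. The known fact 'divisible by 8 → even' does NOT imply 'even → divisible by 8'. That would be the converse, which is false. For example, 10 is even but 10 ÷ 8 = 1.25, which is not an integer.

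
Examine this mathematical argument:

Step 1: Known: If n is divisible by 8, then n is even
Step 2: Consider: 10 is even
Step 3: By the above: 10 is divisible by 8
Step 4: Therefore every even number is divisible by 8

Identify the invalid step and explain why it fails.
Step 3: By the above: 10 is divisible by 8

Step 3 commits the fallacy of affirming the consequent. The known fact 'divisible by 8 → even' does NOT imply 'even → divisible by 8'. That would be the converse, which is false. For example, 10 is even but 10 ÷ 8 = 1.25, which is not an integer.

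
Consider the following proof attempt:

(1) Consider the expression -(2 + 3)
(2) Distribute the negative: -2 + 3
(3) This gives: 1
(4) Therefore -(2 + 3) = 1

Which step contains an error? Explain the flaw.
Step 2: Distribute the negative: -2 + 3

Step 2 incorrectly distributes the negative sign. The correct distribution is -(2 + 3) = -2 - 3 = -5. The negative must be applied to both terms, not just the first. The error treats -(2 + 3) as -2 + 3, which equals 1 instead of -5.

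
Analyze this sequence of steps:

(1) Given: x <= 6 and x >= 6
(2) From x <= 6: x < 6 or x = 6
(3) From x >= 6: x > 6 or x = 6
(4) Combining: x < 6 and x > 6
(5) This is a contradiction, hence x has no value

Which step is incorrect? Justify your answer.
Step 4: Combining: x < 6 and x > 6

Step 4 incorrectly combines the conditions. From x <= 6 and x >= 6, the intersection is x = 6. The error treats the 'or' cases as 'and' requirements. The correct conclusion is that x = 6 is the unique solution, not that no solution exists.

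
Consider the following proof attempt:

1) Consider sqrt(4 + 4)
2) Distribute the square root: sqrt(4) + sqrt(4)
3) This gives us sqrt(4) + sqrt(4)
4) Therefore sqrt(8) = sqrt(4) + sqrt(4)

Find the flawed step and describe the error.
Step 2: Distribute the square root: sqrt(4) + sqrt(4)

Step 2 incorrectly 'distributes' the square root over addition. The square root function does not distribute: sqrt(a + b) ≠ sqrt(a) + sqrt(b). In fact, sqrt(4 + 4) = sqrt(8) ≈ 2.8284, while sqrt(4) + sqrt(4) ≈ 4.0000.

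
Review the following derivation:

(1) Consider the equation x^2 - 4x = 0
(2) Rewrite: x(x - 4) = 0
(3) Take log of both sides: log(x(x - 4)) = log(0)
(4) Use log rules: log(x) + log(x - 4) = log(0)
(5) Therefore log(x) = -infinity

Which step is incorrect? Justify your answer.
Step 3: Take log of both sides: log(x(x - 4)) = log(0)

Step 3 takes the logarithm of both sides, resulting in log(0) on the right side. The logarithm is only defined for positive numbers; log(0) is undefined (approaches negative infinity). This operation is invalid.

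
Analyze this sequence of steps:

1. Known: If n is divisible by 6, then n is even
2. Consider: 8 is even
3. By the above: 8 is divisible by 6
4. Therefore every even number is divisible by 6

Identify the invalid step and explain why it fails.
Step 3: By the above: 8 is divisible by 6

Step 3 commits the fallacy of affirming the consequent. The known fact 'divisible by 6 → even' does NOT imply 'even → divisible by 6'. That would be the converse, which is false. For example, 8 is even but 8 ÷ 6 = 1.33, which is not an integer.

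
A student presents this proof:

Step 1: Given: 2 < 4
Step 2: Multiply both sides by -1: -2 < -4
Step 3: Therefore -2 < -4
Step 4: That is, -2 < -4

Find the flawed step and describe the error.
Step 2: Multiply both sides by -1: -2 < -4

Step 2 multiplies both sides by -1 but fails to reverse the inequality sign. When multiplying (or dividing) an inequality by a negative number, the direction must be reversed. Since 2 < 4, we should get -2 > -4, i.e., -2 > -4.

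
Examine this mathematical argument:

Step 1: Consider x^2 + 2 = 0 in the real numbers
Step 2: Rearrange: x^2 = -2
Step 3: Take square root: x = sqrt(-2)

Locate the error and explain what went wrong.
Step 3: Take square root: x = sqrt(-2)

Step 3 takes the square root of -2, which is negative. In the real number system, the square root of a negative number is undefined. The equation x^2 + 2 = 0 has no real solutions. Square roots of negative numbers only exist in the complex numbers.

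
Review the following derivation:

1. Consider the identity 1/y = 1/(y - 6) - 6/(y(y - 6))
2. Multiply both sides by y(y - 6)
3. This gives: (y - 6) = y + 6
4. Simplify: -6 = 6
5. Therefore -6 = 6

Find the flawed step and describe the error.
Step 3: This gives: (y - 6) = y + 6

Step 3 makes a sign error when clearing denominators. Multiplying -6/(y(y - 6)) by y(y - 6) gives -6, not +6. The correct result is (y - 6) = y - 6, which is trivially true, not (y - 6) = y + 6. (Step 1 is a valid identity: 1/(y - 6) - 6/(y(y - 6)) = (y - 6)/(y(y - 6)) = 1/y.)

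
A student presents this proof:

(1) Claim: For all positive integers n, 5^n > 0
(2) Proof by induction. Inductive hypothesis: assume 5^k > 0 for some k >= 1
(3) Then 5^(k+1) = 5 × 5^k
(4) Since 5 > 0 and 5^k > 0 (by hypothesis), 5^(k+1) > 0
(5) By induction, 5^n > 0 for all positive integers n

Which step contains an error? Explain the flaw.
Step 5: By induction, 5^n > 0 for all positive integers n

Step 5 concludes the proof by induction, but no base case was ever established. A valid induction proof requires: (1) a base case proving 5^1 > 0, and (2) an inductive step showing IF 5^k > 0 THEN 5^(k+1) > 0. Steps 2-4 correctly establish the inductive step, but without the base case the conclusion in step 5 does not follow.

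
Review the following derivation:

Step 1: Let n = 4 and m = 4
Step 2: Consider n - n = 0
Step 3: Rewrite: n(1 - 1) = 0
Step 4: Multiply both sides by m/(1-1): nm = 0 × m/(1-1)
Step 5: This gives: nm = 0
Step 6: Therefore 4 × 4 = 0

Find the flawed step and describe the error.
Step 4: Multiply both sides by m/(1-1): nm = 0 × m/(1-1)

Step 4 multiplies both sides by m/(1-1). However, 1-1 = 0, so this is multiplication by m/0, which is undefined. We cannot multiply by an undefined expression.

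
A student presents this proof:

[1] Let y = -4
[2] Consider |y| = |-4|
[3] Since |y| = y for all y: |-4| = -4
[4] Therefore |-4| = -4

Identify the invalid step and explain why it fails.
Step 3: Since |y| = y for all y: |-4| = -4

Step 3 incorrectly states that |y| = y for all y. The correct definition is |y| = y when y >= 0, and |y| = -y when y < 0. Since -4 < 0, we have |-4| = -(-4) = 4, not -4.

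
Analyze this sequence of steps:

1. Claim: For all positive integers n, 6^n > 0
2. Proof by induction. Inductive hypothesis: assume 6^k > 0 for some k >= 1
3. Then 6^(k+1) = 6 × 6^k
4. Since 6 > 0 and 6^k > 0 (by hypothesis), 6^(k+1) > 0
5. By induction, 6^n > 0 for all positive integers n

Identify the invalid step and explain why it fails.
Step 5: By induction, 6^n > 0 for all positive integers n

Step 5 concludes the proof by induction, but no base case was ever established. A valid induction proof requires: (1) a base case proving 6^1 > 0, and (2) an inductive step showing IF 6^k > 0 THEN 6^(k+1) > 0. Steps 2-4 correctly establish the inductive step, but without the base case the conclusion in step 5 does not follow.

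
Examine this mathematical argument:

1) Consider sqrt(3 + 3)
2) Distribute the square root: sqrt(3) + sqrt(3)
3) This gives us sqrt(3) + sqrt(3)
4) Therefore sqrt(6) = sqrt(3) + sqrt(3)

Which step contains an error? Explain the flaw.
Step 2: Distribute the square root: sqrt(3) + sqrt(3)

Step 2 incorrectly 'distributes' the square root over addition. The square root function does not distribute: sqrt(a + b) ≠ sqrt(a) + sqrt(b). In fact, sqrt(3 + 3) = sqrt(6) ≈ 2.4495, while sqrt(3) + sqrt(3) ≈ 3.4641.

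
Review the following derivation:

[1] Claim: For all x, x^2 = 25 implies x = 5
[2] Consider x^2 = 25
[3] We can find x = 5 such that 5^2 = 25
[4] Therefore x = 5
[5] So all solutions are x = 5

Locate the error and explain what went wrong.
Step 4: Therefore x = 5

Step 4 incorrectly concludes that x = 5 is the only solution. The proof shows that x = 5 is A solution (existence), but does not show it is the ONLY solution (uniqueness). In fact, x = -5 is also a solution since (-5)^2 = 25. Finding one solution doesn't prove there are no others.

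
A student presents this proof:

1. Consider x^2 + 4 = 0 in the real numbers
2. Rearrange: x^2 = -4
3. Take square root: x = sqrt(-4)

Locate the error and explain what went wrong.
Step 3: Take square root: x = sqrt(-4)

Step 3 takes the square root of -4, which is negative. In the real number system, the square root of a negative number is undefined. The equation x^2 + 4 = 0 has no real solutions. Square roots of negative numbers only exist in the complex numbers.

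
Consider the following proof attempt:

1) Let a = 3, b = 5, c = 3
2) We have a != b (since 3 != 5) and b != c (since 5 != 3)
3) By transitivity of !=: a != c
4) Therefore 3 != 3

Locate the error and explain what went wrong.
Step 3: By transitivity of !=: a != c

Step 3 incorrectly applies transitivity to the '!=' relation. Transitivity states: if a R b and b R c, then a R c. However, '!=' is not transitive. Counterexample: 3 != 5 and 5 != 3, but 3 = 3 (both equal 3). Transitivity holds for relations like <, <=, =, but not for !=.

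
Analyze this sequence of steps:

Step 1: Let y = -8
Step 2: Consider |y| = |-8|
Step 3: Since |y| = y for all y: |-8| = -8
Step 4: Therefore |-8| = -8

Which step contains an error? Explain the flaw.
Step 3: Since |y| = y for all y: |-8| = -8

Step 3 incorrectly states that |y| = y for all y. The correct definition is |y| = y when y >= 0, and |y| = -y when y < 0. Since -8 < 0, we have |-8| = -(-8) = 8, not -8.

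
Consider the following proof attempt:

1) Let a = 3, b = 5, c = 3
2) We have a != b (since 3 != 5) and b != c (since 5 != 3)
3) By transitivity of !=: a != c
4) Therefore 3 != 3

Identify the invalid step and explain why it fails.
Step 3: By transitivity of !=: a != c

Step 3 incorrectly applies transitivity to the '!=' relation. Transitivity states: if a R b and b R c, then a R c. However, '!=' is not transitive. Counterexample: 3 != 5 and 5 != 3, but 3 = 3 (both equal 3). Transitivity holds for relations like <, <=, =, but not for !=.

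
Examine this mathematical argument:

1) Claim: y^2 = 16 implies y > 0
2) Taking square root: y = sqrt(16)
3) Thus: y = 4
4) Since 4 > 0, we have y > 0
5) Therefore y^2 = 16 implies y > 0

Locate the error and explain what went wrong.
Step 2: Taking square root: y = sqrt(16)

Step 2 takes the square root and assumes the positive root only. The equation y^2 = 16 actually has two solutions: y = 4 and y = -4. The proof silently assumes y > 0 without justification, then uses this assumption to conclude y > 0, which is circular. The counterexample y = -4 shows the claim is false.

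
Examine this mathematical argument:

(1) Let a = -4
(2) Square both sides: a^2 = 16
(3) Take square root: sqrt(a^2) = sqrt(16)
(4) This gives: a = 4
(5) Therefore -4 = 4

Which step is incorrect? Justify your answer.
Step 4: This gives: a = 4

Step 4 incorrectly states that sqrt(a^2) = a. The correct identity is sqrt(a^2) = |a|. Since a = -4 < 0, we have sqrt(a^2) = |-4| = 4, not a = -4.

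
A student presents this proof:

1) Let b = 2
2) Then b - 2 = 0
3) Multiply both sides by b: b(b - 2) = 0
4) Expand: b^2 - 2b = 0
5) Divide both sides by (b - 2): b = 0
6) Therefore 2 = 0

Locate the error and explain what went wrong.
Step 5: Divide both sides by (b - 2): b = 0

Step 5 divides both sides by (b - 2). However, since b = 2, we have (b - 2) = 0. Division by zero is undefined, making this step invalid.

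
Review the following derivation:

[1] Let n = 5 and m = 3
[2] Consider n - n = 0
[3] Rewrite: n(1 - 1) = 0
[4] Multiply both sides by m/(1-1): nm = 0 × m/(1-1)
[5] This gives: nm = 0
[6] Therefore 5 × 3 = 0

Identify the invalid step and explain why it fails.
Step 4: Multiply both sides by m/(1-1): nm = 0 × m/(1-1)

Step 4 multiplies both sides by m/(1-1). However, 1-1 = 0, so this is multiplication by m/0, which is undefined. We cannot multiply by an undefined expression.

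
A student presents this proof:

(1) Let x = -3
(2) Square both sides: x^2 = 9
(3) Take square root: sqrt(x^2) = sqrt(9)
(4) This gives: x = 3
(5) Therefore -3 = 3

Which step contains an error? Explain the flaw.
Step 4: This gives: x = 3

Step 4 incorrectly states that sqrt(x^2) = x. The correct identity is sqrt(x^2) = |x|. Since x = -3 < 0, we have sqrt(x^2) = |-3| = 3, not x = -3.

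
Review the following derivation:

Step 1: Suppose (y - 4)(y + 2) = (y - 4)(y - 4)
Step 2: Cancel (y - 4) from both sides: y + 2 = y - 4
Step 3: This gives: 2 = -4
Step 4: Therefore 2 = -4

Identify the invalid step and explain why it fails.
Step 2: Cancel (y - 4) from both sides: y + 2 = y - 4

Step 2 cancels (y - 4) from both sides. This is only valid if (y - 4) ≠ 0, i.e., y ≠ 4. When y = 4, both sides equal zero regardless of the other factors. The correct approach requires considering y = 4 as a separate case.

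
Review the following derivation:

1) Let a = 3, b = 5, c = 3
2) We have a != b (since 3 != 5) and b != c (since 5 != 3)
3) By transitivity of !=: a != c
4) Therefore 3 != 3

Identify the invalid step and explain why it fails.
Step 3: By transitivity of !=: a != c

Step 3 incorrectly applies transitivity to the '!=' relation. Transitivity states: if a R b and b R c, then a R c. However, '!=' is not transitive. Counterexample: 3 != 5 and 5 != 3, but 3 = 3 (both equal 3). Transitivity holds for relations like <, <=, =, but not for !=.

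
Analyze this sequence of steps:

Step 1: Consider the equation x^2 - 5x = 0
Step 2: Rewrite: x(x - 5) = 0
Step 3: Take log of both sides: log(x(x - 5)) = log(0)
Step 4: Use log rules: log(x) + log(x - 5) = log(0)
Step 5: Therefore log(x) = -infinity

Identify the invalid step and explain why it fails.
Step 3: Take log of both sides: log(x(x - 5)) = log(0)

Step 3 takes the logarithm of both sides, resulting in log(0) on the right side. The logarithm is only defined for positive numbers; log(0) is undefined (approaches negative infinity). This operation is invalid.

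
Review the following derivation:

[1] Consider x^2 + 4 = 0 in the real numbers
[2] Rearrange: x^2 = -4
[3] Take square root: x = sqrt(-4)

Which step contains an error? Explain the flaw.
Step 3: Take square root: x = sqrt(-4)

Step 3 takes the square root of -4, which is negative. In the real number system, the square root of a negative number is undefined. The equation x^2 + 4 = 0 has no real solutions. Square roots of negative numbers only exist in the complex numbers.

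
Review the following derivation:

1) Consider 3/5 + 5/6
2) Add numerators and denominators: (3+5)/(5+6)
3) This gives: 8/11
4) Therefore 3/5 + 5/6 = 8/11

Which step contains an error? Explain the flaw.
Step 2: Add numerators and denominators: (3+5)/(5+6)

Step 2 incorrectly adds fractions by separately adding numerators and denominators. This is wrong. The correct method requires a common denominator: 3/5 + 5/6 = (3×6 + 5×5)/(5×6) = 43/30 = 43/30. The method used gives 8/11, which is different.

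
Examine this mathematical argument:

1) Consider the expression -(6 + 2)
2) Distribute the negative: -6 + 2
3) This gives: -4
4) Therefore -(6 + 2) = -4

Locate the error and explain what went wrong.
Step 2: Distribute the negative: -6 + 2

Step 2 incorrectly distributes the negative sign. The correct distribution is -(6 + 2) = -6 - 2 = -8. The negative must be applied to both terms, not just the first. The error treats -(6 + 2) as -6 + 2, which equals -4 instead of -8.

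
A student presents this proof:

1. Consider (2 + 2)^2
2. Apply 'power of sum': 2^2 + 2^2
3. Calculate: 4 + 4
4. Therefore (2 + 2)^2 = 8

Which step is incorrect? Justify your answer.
Step 2: Apply 'power of sum': 2^2 + 2^2

Step 2 incorrectly applies a non-existent rule '(a+b)^n = a^n + b^n'. This is false in general. The correct expansion uses the binomial theorem. The actual value is (2 + 2)^2 = 4^2 = 16, not 8.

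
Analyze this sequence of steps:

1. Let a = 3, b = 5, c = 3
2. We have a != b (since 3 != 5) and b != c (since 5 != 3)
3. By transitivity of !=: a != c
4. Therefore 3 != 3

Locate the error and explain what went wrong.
Step 3: By transitivity of !=: a != c

Step 3 incorrectly applies transitivity to the '!=' relation. Transitivity states: if a R b and b R c, then a R c. However, '!=' is not transitive. Counterexample: 3 != 5 and 5 != 3, but 3 = 3 (both equal 3). Transitivity holds for relations like <, <=, =, but not for !=.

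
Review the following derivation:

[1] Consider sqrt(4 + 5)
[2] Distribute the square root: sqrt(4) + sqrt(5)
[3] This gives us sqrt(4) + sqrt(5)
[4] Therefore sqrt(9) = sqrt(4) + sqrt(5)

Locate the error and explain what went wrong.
Step 2: Distribute the square root: sqrt(4) + sqrt(5)

Step 2 incorrectly 'distributes' the square root over addition. The square root function does not distribute: sqrt(a + b) ≠ sqrt(a) + sqrt(b). In fact, sqrt(4 + 5) = sqrt(9) ≈ 3.0000, while sqrt(4) + sqrt(5) ≈ 4.2361.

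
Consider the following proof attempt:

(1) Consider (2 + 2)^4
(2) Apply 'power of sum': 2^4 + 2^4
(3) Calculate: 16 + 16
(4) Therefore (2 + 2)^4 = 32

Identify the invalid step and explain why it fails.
Step 2: Apply 'power of sum': 2^4 + 2^4

Step 2 incorrectly applies a non-existent rule '(a+b)^n = a^n + b^n'. This is false in general. The correct expansion uses the binomial theorem. The actual value is (2 + 2)^4 = 4^4 = 256, not 32.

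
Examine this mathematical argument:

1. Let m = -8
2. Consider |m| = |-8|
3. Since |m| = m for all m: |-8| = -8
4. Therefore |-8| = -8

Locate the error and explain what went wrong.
Step 3: Since |m| = m for all m: |-8| = -8

Step 3 incorrectly states that |m| = m for all m. The correct definition is |m| = m when m >= 0, and |m| = -m when m < 0. Since -8 < 0, we have |-8| = -(-8) = 8, not -8.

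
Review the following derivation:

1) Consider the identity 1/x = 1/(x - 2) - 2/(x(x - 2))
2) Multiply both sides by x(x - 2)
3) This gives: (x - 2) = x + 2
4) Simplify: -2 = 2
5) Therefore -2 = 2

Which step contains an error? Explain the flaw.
Step 3: This gives: (x - 2) = x + 2

Step 3 makes a sign error when clearing denominators. Multiplying -2/(x(x - 2)) by x(x - 2) gives -2, not +2. The correct result is (x - 2) = x - 2, which is trivially true, not (x - 2) = x + 2. (Step 1 is a valid identity: 1/(x - 2) - 2/(x(x - 2)) = (x - 2)/(x(x - 2)) = 1/x.)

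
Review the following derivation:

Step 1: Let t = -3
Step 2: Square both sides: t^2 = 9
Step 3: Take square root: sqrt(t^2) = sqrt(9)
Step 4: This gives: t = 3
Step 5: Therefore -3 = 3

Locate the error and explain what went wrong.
Step 4: This gives: t = 3

Step 4 incorrectly states that sqrt(t^2) = t. The correct identity is sqrt(t^2) = |t|. Since t = -3 < 0, we have sqrt(t^2) = |-3| = 3, not t = -3.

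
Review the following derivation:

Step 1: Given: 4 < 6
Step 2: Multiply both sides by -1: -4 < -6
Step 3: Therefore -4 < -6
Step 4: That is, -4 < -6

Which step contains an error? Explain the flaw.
Step 2: Multiply both sides by -1: -4 < -6

Step 2 multiplies both sides by -1 but fails to reverse the inequality sign. When multiplying (or dividing) an inequality by a negative number, the direction must be reversed. Since 4 < 6, we should get -4 > -6, i.e., -4 > -6.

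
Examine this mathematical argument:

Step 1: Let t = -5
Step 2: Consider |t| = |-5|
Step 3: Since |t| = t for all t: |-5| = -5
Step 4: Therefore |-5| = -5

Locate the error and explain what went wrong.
Step 3: Since |t| = t for all t: |-5| = -5

Step 3 incorrectly states that |t| = t for all t. The correct definition is |t| = t when t >= 0, and |t| = -t when t < 0. Since -5 < 0, we have |-5| = -(-5) = 5, not -5.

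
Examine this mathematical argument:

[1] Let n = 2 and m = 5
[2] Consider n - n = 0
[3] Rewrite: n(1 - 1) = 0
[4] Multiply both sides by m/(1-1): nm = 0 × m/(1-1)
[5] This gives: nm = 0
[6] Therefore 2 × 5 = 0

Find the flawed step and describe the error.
Step 4: Multiply both sides by m/(1-1): nm = 0 × m/(1-1)

Step 4 multiplies both sides by m/(1-1). However, 1-1 = 0, so this is multiplication by m/0, which is undefined. We cannot multiply by an undefined expression.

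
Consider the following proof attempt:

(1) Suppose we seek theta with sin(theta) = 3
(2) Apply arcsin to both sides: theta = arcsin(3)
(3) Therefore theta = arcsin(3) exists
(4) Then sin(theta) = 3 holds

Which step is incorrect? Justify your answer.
Step 2: Apply arcsin to both sides: theta = arcsin(3)

Step 2 applies arcsin to 3. However, arcsin(x) is only defined for x in [-1, 1] because sin(theta) can only produce values in that range. Since |3| > 1, arcsin(3) is undefined. There is no angle whose sine equals 3.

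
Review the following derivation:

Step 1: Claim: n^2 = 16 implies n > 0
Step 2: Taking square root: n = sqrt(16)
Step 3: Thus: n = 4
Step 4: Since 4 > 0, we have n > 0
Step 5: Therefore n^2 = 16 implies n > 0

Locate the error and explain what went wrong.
Step 2: Taking square root: n = sqrt(16)

Step 2 takes the square root and assumes the positive root only. The equation n^2 = 16 actually has two solutions: n = 4 and n = -4. The proof silently assumes n > 0 without justification, then uses this assumption to conclude n > 0, which is circular. The counterexample n = -4 shows the claim is false.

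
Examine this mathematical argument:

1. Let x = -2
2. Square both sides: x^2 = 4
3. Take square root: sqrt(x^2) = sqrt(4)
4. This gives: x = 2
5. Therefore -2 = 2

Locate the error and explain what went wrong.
Step 4: This gives: x = 2

Step 4 incorrectly states that sqrt(x^2) = x. The correct identity is sqrt(x^2) = |x|. Since x = -2 < 0, we have sqrt(x^2) = |-2| = 2, not x = -2.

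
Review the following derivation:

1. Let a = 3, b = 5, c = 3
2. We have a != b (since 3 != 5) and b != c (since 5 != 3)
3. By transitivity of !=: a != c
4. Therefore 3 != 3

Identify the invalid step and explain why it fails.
Step 3: By transitivity of !=: a != c

Step 3 incorrectly applies transitivity to the '!=' relation. Transitivity states: if a R b and b R c, then a R c. However, '!=' is not transitive. Counterexample: 3 != 5 and 5 != 3, but 3 = 3 (both equal 3). Transitivity holds for relations like <, <=, =, but not for !=.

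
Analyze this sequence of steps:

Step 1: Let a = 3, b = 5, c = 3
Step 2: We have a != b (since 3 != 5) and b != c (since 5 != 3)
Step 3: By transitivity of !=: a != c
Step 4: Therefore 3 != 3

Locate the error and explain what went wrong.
Step 3: By transitivity of !=: a != c

Step 3 incorrectly applies transitivity to the '!=' relation. Transitivity states: if a R b and b R c, then a R c. However, '!=' is not transitive. Counterexample: 3 != 5 and 5 != 3, but 3 = 3 (both equal 3). Transitivity holds for relations like <, <=, =, but not for !=.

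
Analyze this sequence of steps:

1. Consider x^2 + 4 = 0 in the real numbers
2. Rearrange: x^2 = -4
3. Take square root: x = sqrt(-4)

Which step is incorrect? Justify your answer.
Step 3: Take square root: x = sqrt(-4)

Step 3 takes the square root of -4, which is negative. In the real number system, the square root of a negative number is undefined. The equation x^2 + 4 = 0 has no real solutions. Square roots of negative numbers only exist in the complex numbers.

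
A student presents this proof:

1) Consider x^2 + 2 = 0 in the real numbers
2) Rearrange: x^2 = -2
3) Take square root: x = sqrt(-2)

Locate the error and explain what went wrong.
Step 3: Take square root: x = sqrt(-2)

Step 3 takes the square root of -2, which is negative. In the real number system, the square root of a negative number is undefined. The equation x^2 + 2 = 0 has no real solutions. Square roots of negative numbers only exist in the complex numbers.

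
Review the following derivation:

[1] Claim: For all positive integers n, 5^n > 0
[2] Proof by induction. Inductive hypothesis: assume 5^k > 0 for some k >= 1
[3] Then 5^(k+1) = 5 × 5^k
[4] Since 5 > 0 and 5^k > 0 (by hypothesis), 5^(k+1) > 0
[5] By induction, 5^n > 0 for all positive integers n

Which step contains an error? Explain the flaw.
Step 5: By induction, 5^n > 0 for all positive integers n

Step 5 concludes the proof by induction, but no base case was ever established. A valid induction proof requires: (1) a base case proving 5^1 > 0, and (2) an inductive step showing IF 5^k > 0 THEN 5^(k+1) > 0. Steps 2-4 correctly establish the inductive step, but without the base case the conclusion in step 5 does not follow.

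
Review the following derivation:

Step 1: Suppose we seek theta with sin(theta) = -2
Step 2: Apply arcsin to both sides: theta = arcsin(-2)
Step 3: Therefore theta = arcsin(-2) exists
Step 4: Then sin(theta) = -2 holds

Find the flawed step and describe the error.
Step 2: Apply arcsin to both sides: theta = arcsin(-2)

Step 2 applies arcsin to -2. However, arcsin(x) is only defined for x in [-1, 1] because sin(theta) can only produce values in that range. Since |-2| > 1, arcsin(-2) is undefined. There is no angle whose sine equals -2.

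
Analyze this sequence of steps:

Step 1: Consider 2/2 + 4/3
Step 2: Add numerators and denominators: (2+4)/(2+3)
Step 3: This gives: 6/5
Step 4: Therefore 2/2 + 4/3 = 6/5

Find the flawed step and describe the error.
Step 2: Add numerators and denominators: (2+4)/(2+3)

Step 2 incorrectly adds fractions by separately adding numerators and denominators. This is wrong. The correct method requires a common denominator: 2/2 + 4/3 = (2×3 + 4×2)/(2×3) = 14/6 = 7/3. The method used gives 6/5, which is different.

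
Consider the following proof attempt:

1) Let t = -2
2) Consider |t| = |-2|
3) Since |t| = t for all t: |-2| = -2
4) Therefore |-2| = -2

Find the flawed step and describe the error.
Step 3: Since |t| = t for all t: |-2| = -2

Step 3 incorrectly states that |t| = t for all t. The correct definition is |t| = t when t >= 0, and |t| = -t when t < 0. Since -2 < 0, we have |-2| = -(-2) = 2, not -2.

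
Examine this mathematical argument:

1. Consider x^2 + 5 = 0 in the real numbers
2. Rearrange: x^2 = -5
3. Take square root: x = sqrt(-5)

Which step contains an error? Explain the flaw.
Step 3: Take square root: x = sqrt(-5)

Step 3 takes the square root of -5, which is negative. In the real number system, the square root of a negative number is undefined. The equation x^2 + 5 = 0 has no real solutions. Square roots of negative numbers only exist in the complex numbers.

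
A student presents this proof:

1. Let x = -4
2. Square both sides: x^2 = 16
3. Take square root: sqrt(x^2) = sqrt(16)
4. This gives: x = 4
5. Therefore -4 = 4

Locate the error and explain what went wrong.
Step 4: This gives: x = 4

Step 4 incorrectly states that sqrt(x^2) = x. The correct identity is sqrt(x^2) = |x|. Since x = -4 < 0, we have sqrt(x^2) = |-4| = 4, not x = -4.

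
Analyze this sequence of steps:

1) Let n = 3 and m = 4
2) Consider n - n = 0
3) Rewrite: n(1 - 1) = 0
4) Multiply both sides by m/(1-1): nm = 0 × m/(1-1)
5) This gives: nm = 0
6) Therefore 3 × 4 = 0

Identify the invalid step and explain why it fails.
Step 4: Multiply both sides by m/(1-1): nm = 0 × m/(1-1)

Step 4 multiplies both sides by m/(1-1). However, 1-1 = 0, so this is multiplication by m/0, which is undefined. We cannot multiply by an undefined expression.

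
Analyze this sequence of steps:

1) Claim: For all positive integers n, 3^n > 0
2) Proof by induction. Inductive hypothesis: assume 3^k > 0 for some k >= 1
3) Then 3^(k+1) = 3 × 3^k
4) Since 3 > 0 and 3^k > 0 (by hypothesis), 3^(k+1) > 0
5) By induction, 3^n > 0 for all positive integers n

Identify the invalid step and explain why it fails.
Step 5: By induction, 3^n > 0 for all positive integers n

Step 5 concludes the proof by induction, but no base case was ever established. A valid induction proof requires: (1) a base case proving 3^1 > 0, and (2) an inductive step showing IF 3^k > 0 THEN 3^(k+1) > 0. Steps 2-4 correctly establish the inductive step, but without the base case the conclusion in step 5 does not follow.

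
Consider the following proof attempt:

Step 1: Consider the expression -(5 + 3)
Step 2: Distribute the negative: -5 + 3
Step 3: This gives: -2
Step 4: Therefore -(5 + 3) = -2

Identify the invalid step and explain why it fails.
Step 2: Distribute the negative: -5 + 3

Step 2 incorrectly distributes the negative sign. The correct distribution is -(5 + 3) = -5 - 3 = -8. The negative must be applied to both terms, not just the first. The error treats -(5 + 3) as -5 + 3, which equals -2 instead of -8.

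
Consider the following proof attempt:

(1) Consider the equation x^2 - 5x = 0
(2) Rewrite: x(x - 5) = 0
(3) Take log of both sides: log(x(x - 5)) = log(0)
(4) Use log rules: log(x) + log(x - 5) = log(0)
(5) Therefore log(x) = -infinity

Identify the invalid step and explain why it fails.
Step 3: Take log of both sides: log(x(x - 5)) = log(0)

Step 3 takes the logarithm of both sides, resulting in log(0) on the right side. The logarithm is only defined for positive numbers; log(0) is undefined (approaches negative infinity). This operation is invalid.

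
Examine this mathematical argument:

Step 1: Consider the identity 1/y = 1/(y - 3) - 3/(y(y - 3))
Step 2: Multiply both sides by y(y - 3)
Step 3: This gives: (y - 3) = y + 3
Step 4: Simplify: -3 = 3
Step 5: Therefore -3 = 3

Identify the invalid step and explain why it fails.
Step 3: This gives: (y - 3) = y + 3

Step 3 makes a sign error when clearing denominators. Multiplying -3/(y(y - 3)) by y(y - 3) gives -3, not +3. The correct result is (y - 3) = y - 3, which is trivially true, not (y - 3) = y + 3. (Step 1 is a valid identity: 1/(y - 3) - 3/(y(y - 3)) = (y - 3)/(y(y - 3)) = 1/y.)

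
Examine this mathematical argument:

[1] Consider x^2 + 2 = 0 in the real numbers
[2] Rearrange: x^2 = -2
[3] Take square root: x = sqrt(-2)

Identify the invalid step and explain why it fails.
Step 3: Take square root: x = sqrt(-2)

Step 3 takes the square root of -2, which is negative. In the real number system, the square root of a negative number is undefined. The equation x^2 + 2 = 0 has no real solutions. Square roots of negative numbers only exist in the complex numbers.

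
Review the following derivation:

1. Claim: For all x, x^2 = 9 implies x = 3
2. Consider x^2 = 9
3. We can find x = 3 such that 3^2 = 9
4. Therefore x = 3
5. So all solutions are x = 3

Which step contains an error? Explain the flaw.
Step 4: Therefore x = 3

Step 4 incorrectly concludes that x = 3 is the only solution. The proof shows that x = 3 is A solution (existence), but does not show it is the ONLY solution (uniqueness). In fact, x = -3 is also a solution since (-3)^2 = 9. Finding one solution doesn't prove there are no others.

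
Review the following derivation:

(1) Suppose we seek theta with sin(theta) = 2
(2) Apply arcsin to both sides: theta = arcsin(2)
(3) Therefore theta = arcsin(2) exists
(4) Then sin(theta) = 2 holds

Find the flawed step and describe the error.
Step 2: Apply arcsin to both sides: theta = arcsin(2)

Step 2 applies arcsin to 2. However, arcsin(x) is only defined for x in [-1, 1] because sin(theta) can only produce values in that range. Since |2| > 1, arcsin(2) is undefined. There is no angle whose sine equals 2.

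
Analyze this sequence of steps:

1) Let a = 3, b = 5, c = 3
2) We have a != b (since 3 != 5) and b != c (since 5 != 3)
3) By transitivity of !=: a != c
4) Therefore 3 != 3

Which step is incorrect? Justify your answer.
Step 3: By transitivity of !=: a != c

Step 3 incorrectly applies transitivity to the '!=' relation. Transitivity states: if a R b and b R c, then a R c. However, '!=' is not transitive. Counterexample: 3 != 5 and 5 != 3, but 3 = 3 (both equal 3). Transitivity holds for relations like <, <=, =, but not for !=.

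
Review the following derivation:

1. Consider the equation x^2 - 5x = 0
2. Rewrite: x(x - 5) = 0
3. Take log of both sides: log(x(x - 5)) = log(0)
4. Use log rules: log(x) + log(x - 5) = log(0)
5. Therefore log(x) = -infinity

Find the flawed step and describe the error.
Step 3: Take log of both sides: log(x(x - 5)) = log(0)

Step 3 takes the logarithm of both sides, resulting in log(0) on the right side. The logarithm is only defined for positive numbers; log(0) is undefined (approaches negative infinity). This operation is invalid.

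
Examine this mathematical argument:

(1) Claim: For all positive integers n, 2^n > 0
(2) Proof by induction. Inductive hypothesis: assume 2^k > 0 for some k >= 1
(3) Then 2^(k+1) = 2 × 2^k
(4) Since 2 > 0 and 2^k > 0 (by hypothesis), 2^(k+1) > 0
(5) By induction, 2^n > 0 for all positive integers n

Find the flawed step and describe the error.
Step 5: By induction, 2^n > 0 for all positive integers n

Step 5 concludes the proof by induction, but no base case was ever established. A valid induction proof requires: (1) a base case proving 2^1 > 0, and (2) an inductive step showing IF 2^k > 0 THEN 2^(k+1) > 0. Steps 2-4 correctly establish the inductive step, but without the base case the conclusion in step 5 does not follow.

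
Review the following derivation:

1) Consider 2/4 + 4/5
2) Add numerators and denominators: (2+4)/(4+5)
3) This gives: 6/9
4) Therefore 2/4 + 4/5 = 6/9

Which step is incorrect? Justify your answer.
Step 2: Add numerators and denominators: (2+4)/(4+5)

Step 2 incorrectly adds fractions by separately adding numerators and denominators. This is wrong. The correct method requires a common denominator: 2/4 + 4/5 = (2×5 + 4×4)/(4×5) = 26/20 = 13/10. The method used gives 6/9, which is different.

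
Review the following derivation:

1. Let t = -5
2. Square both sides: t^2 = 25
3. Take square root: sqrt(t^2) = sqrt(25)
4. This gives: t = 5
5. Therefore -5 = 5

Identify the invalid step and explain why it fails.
Step 4: This gives: t = 5

Step 4 incorrectly states that sqrt(t^2) = t. The correct identity is sqrt(t^2) = |t|. Since t = -5 < 0, we have sqrt(t^2) = |-5| = 5, not t = -5.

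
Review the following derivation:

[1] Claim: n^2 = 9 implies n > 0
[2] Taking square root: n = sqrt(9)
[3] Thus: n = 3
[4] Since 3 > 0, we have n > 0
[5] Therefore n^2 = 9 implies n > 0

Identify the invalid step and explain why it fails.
Step 2: Taking square root: n = sqrt(9)

Step 2 takes the square root and assumes the positive root only. The equation n^2 = 9 actually has two solutions: n = 3 and n = -3. The proof silently assumes n > 0 without justification, then uses this assumption to conclude n > 0, which is circular. The counterexample n = -3 shows the claim is false.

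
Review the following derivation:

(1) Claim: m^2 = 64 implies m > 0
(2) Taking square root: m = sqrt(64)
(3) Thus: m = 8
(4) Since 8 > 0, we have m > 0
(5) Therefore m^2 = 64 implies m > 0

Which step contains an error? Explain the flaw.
Step 2: Taking square root: m = sqrt(64)

Step 2 takes the square root and assumes the positive root only. The equation m^2 = 64 actually has two solutions: m = 8 and m = -8. The proof silently assumes m > 0 without justification, then uses this assumption to conclude m > 0, which is circular. The counterexample m = -8 shows the claim is false.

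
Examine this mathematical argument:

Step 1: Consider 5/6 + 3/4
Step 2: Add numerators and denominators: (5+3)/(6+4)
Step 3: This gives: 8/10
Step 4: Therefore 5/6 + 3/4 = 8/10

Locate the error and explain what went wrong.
Step 2: Add numerators and denominators: (5+3)/(6+4)

Step 2 incorrectly adds fractions by separately adding numerators and denominators. This is wrong. The correct method requires a common denominator: 5/6 + 3/4 = (5×4 + 3×6)/(6×4) = 38/24 = 19/12. The method used gives 8/10, which is different.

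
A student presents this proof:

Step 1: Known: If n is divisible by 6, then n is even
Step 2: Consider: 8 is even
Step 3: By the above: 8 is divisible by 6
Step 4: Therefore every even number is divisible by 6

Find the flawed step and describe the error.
Step 3: By the above: 8 is divisible by 6

Step 3 commits the fallacy of affirming the consequent. The known fact 'divisible by 6 → even' does NOT imply 'even → divisible by 6'. That would be the converse, which is false. For example, 8 is even but 8 ÷ 6 = 1.33, which is not an integer.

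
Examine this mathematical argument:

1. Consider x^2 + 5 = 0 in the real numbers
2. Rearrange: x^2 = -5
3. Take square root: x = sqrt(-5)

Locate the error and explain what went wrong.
Step 3: Take square root: x = sqrt(-5)

Step 3 takes the square root of -5, which is negative. In the real number system, the square root of a negative number is undefined. The equation x^2 + 5 = 0 has no real solutions. Square roots of negative numbers only exist in the complex numbers.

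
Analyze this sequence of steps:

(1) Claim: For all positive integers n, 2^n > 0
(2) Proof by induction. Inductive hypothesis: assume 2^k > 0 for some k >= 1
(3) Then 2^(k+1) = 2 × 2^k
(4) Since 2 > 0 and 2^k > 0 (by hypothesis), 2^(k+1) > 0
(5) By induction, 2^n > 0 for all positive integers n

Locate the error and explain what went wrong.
Step 5: By induction, 2^n > 0 for all positive integers n

Step 5 concludes the proof by induction, but no base case was ever established. A valid induction proof requires: (1) a base case proving 2^1 > 0, and (2) an inductive step showing IF 2^k > 0 THEN 2^(k+1) > 0. Steps 2-4 correctly establish the inductive step, but without the base case the conclusion in step 5 does not follow.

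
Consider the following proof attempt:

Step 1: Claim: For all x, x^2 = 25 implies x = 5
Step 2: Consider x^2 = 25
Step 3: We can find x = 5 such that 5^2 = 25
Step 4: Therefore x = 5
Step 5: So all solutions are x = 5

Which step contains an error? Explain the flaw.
Step 4: Therefore x = 5

Step 4 incorrectly concludes that x = 5 is the only solution. The proof shows that x = 5 is A solution (existence), but does not show it is the ONLY solution (uniqueness). In fact, x = -5 is also a solution since (-5)^2 = 25. Finding one solution doesn't prove there are no others.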